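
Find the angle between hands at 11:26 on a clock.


Hour hand = 11×30 + 26×0.5 = 343.0°
Minute hand = 26×6 = 156°
Difference = |343.0 - 156| = 187.0°
Since > 180°: 360 - 187.0 = 173.0°

173.0°


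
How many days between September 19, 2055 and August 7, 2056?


From September 19, 2055 to August 7, 2056
Rest of September 2055: 30 - 19 = 11
Full months: October 31, November 30, December 31, January 31, February 2056 29, March 31, April 30, May 31, June 30, July 31
Days into August 2056: 7
Total = 11 + 31 + 30 + 31 + 31 + 29 + 31 + 30 + 31 + 30 + 31 + 7 = 323 days

323 days


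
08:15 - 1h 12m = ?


07:03

Start: 495 minutes from midnight
Subtract: 72 minutes
Remaining: 495 - 72 = 423
Hours: 7, Minutes: 3


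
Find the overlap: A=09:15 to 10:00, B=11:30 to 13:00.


0 minutes

Meeting A: 555-600 (in minutes from midnight)
Meeting B: 690-780
Overlap start = max(555, 690) = 690
Overlap end = min(600, 780) = 600
Overlap = max(0, 600 - 690) = 0 min


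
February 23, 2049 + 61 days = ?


Start: February 23, 2049
Add 61 days
February 23 → March 1: 28 - 23 + 1 = 6 days (61 - 6 = 55 left)
March 1 → April 1: 31 - 1 + 1 = 31 days (55 - 31 = 24 left)
April 1 + 24 = April 25, 2049

April 25, 2049


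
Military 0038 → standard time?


Hour: 0
0 → 12 AM (midnight)

12:38 AM


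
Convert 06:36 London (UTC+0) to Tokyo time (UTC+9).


15:36

Time difference = UTC+9 - UTC+0 = +9 hours
New hour = (6 + 9) mod 24
= 15 mod 24 = 15
Minutes unchanged → 15:36


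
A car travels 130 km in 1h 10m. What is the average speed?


111.4 km/h

Distance: 130 km
Time: 1h 10m = 70 min = 70/60 = 7/6 hours
Speed = 130 ÷ (7/6) = 130 × 6 / 7 = 780/7 ≈ 111.4 km/h


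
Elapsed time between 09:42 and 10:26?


0h 44m

End time in minutes: 10×60 + 26 = 626
Start time in minutes: 9×60 + 42 = 582
Difference = 626 - 582 = 44 minutes
= 0 hours 44 minutes


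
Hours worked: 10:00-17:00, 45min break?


Total time = (17×60+0) - (10×60+0)
= 1020 - 600 = 420 min
Minus break: 420 - 45 = 375 min
= 6h 15m

6h 15m (375 minutes)


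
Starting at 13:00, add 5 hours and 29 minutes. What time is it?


18:29

Start: 780 minutes from midnight
Add: 329 minutes
Total: 1109 minutes
Hours: 1109 ÷ 60 = 18 remainder 29


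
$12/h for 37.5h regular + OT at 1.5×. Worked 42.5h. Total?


Regular: 37.5h × $12 = $450.00
Overtime: 42.5 - 37.5 = 5.0h
OT pay: 5.0h × $12 × 1.5 = $90.00
Total = $450.00 + $90.00 = $540.00

$540.00


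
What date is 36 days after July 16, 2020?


August 21, 2020

Start: July 16, 2020
Add 36 days
July 16 → August 1: 31 - 16 + 1 = 16 days (36 - 16 = 20 left)
August 1 + 20 = August 21, 2020


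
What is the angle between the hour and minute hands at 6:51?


100.5°

Hour hand = 6×30 + 51×0.5 = 205.5°
Minute hand = 51×6 = 306°
Difference = |205.5 - 306| = 100.5°


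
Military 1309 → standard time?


1:09 PM

Hour: 13
13 - 12 = 1 → PM


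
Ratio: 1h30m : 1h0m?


3:2 (1.50)

Duration 1: 90 minutes
Duration 2: 60 minutes
Ratio = 90:60
GCD = 30
Simplified = 3:2
As a decimal: 3/2 = 1.50


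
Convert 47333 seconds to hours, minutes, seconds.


Hours: 47333 ÷ 3600 = 13 remainder 533
Minutes: 533 ÷ 60 = 8 remainder 53
Seconds: 53

13h 8m 53s


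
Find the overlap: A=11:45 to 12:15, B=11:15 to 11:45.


0 minutes

Meeting A: 705-735 (in minutes from midnight)
Meeting B: 675-705
Overlap start = max(705, 675) = 705
Overlap end = min(735, 705) = 705
Overlap = max(0, 705 - 705) = 0 min


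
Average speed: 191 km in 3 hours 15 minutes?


Distance: 191 km
Time: 3h 15m = 195 min = 195/60 = 13/4 hours
Speed = 191 ÷ (13/4) = 191 × 4 / 13 = 764/13 ≈ 58.8 km/h

58.8 km/h


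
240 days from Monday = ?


Start: Monday (index 0)
(0 + 240) mod 7
= 240 mod 7
= 2
Index 2 → Wednesday

Wednesday


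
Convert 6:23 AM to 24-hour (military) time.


06:23

Input: 6:23 AM
AM hour stays: 6


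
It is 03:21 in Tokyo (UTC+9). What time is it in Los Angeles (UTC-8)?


10:21 (previous day)

Time difference = UTC-8 - UTC+9 = -17 hours
New hour = (3 -17) mod 24
= -14 mod 24 = 10
Minutes unchanged → 10:21; -14 < 0 → previous day


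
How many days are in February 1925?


28 days

Month: February (month 2)
February: 28 or 29 (leap year)
1925 leap year? No


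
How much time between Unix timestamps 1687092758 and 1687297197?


204439 seconds (56.8 hours / 2.37 days)

Difference = 1687297197 - 1687092758 = 204439 seconds
In hours: 204439 / 3600 ≈ 56.8
In days: 204439 / 86400 ≈ 2.37


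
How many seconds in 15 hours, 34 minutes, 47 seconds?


56087 seconds

Hours: 15 × 3600 = 54000
Minutes: 34 × 60 = 2040
Seconds: 47
Total = 54000 + 2040 + 47 = 56087


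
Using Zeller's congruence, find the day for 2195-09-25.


Zeller's congruence:
q=25, m=9, k=95, j=21
h = (25 + ⌊13×10/5⌋ + 95 + ⌊95/4⌋ + ⌊21/4⌋ - 2×21) mod 7
= (25 + 26 + 95 + 23 + 5 - 42) mod 7
= 132 mod 7 = 6
h=6 → Friday

Friday


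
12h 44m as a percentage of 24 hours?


Total minutes: 12×60 + 44 = 764
Day = 24×60 = 1440 minutes
Fraction = 764/1440 ≈ 0.5306
As a percentage: 764/1440 × 100 ≈ 53.06%

0.5306 (53.06%)


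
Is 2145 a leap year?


No

Rules: divisible by 4 AND (not by 100 OR by 400)
2145 ÷ 4 = 536 remainder 1 → not divisible by 4
Not divisible by 4 → not a leap year


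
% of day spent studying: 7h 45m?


32.3%

Time: 465 minutes
Day: 1440 minutes
Percentage = (465/1440) × 100 ≈ 32.3%


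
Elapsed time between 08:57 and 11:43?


End time in minutes: 11×60 + 43 = 703
Start time in minutes: 8×60 + 57 = 537
Difference = 703 - 537 = 166 minutes
= 2 hours 46 minutes

2h 46m


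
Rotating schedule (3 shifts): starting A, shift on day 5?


Shift B

Shifts: A, B, C
Start: A (index 0)
Day 5: (0 + 5 - 1) mod 3
= 4 mod 3
= 1
Index 1 → shift B


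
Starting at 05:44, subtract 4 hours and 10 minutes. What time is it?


01:34

Start: 344 minutes from midnight
Subtract: 250 minutes
Remaining: 344 - 250 = 94
Hours: 1, Minutes: 34


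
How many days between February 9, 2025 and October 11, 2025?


244 days

From February 9, 2025 to October 11, 2025
Rest of February 2025: 28 - 9 = 19
Full months: March 31, April 30, May 31, June 30, July 31, August 31, September 30
Days into October 2025: 11
Total = 19 + 31 + 30 + 31 + 30 + 31 + 31 + 30 + 11 = 244 days


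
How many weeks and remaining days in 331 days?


Weeks: 331 ÷ 7 = 47 remainder 2

47 weeks 2 days


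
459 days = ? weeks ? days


Weeks: 459 ÷ 7 = 65 remainder 4

65 weeks 4 days


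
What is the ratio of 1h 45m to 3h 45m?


7:15 (0.47)

Duration 1: 105 minutes
Duration 2: 225 minutes
Ratio = 105:225
GCD = 15
Simplified = 7:15
As a decimal: 7/15 ≈ 0.47


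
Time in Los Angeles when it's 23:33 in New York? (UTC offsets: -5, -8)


Time difference = UTC-8 - UTC-5 = -3 hours
New hour = (23 -3) mod 24
= 20 mod 24 = 20
Minutes unchanged → 20:33

20:33


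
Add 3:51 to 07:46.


Start: 466 minutes from midnight
Add: 231 minutes
Total: 697 minutes
Hours: 697 ÷ 60 = 11 remainder 37

11:37


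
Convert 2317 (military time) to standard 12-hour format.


Hour: 23
23 - 12 = 11 → PM

11:17 PM


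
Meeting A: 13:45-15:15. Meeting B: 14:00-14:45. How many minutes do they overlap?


Meeting A: 825-915 (in minutes from midnight)
Meeting B: 840-885
Overlap start = max(825, 840) = 840
Overlap end = min(915, 885) = 885
Overlap = max(0, 885 - 840) = 45 min

45 minutes


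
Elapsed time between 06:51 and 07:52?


1h 1m

End time in minutes: 7×60 + 52 = 472
Start time in minutes: 6×60 + 51 = 411
Difference = 472 - 411 = 61 minutes
= 1 hours 1 minutes


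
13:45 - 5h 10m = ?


08:35

Start: 825 minutes from midnight
Subtract: 310 minutes
Remaining: 825 - 310 = 515
Hours: 8, Minutes: 35


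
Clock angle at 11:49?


Hour hand = 11×30 + 49×0.5 = 354.5°
Minute hand = 49×6 = 294°
Difference = |354.5 - 294| = 60.5°

60.5°


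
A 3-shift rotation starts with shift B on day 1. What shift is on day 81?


Shifts: A, B, C
Start: B (index 1)
Day 81: (1 + 81 - 1) mod 3
= 81 mod 3
= 0
Index 0 → shift A

Shift A


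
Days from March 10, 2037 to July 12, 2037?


124 days

From March 10, 2037 to July 12, 2037
Rest of March 2037: 31 - 10 = 21
Full months: April 30, May 31, June 30
Days into July 2037: 12
Total = 21 + 30 + 31 + 30 + 12 = 124 days


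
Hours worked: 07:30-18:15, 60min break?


Total time = (18×60+15) - (7×60+30)
= 1095 - 450 = 645 min
Minus break: 645 - 60 = 585 min
= 9h 45m

9h 45m (585 minutes)


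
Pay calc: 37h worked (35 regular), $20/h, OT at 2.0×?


$780.00

Regular: 35h × $20 = $700.00
Overtime: 37 - 35 = 2h
OT pay: 2h × $20 × 2.0 = $80.00
Total = $700.00 + $80.00 = $780.00


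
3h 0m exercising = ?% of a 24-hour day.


12.5%

Time: 180 minutes
Day: 1440 minutes
Percentage = (180/1440) × 100 = 12.5%


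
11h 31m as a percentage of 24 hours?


0.4799 (47.99%)

Total minutes: 11×60 + 31 = 691
Day = 24×60 = 1440 minutes
Fraction = 691/1440 ≈ 0.4799
As a percentage: 691/1440 × 100 ≈ 47.99%


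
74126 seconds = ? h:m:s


Hours: 74126 ÷ 3600 = 20 remainder 2126
Minutes: 2126 ÷ 60 = 35 remainder 26
Seconds: 26

20h 35m 26s


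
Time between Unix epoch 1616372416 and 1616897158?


Difference = 1616897158 - 1616372416 = 524742 seconds
In hours: 524742 / 3600 ≈ 145.8
In days: 524742 / 86400 ≈ 6.07

524742 seconds (145.8 hours / 6.07 days)


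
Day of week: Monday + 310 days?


Wednesday

Start: Monday (index 0)
(0 + 310) mod 7
= 310 mod 7
= 2
Index 2 → Wednesday


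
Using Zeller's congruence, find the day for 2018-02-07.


Wednesday

Zeller's congruence:
q=7, m=14, k=17, j=20
h = (7 + ⌊13×15/5⌋ + 17 + ⌊17/4⌋ + ⌊20/4⌋ - 2×20) mod 7
= (7 + 39 + 17 + 4 + 5 - 40) mod 7
= 32 mod 7 = 4
h=4 → Wednesday


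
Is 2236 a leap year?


Rules: divisible by 4 AND (not by 100 OR by 400)
2236 ÷ 4 = 559 exactly → divisible by 4
2236 ÷ 100 = 22 remainder 36 → not divisible by 100
Divisible by 4 but not by 100 → leap year

Yes


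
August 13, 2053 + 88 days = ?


Start: August 13, 2053
Add 88 days
August 13 → September 1: 31 - 13 + 1 = 19 days (88 - 19 = 69 left)
September 1 → October 1: 30 - 1 + 1 = 30 days (69 - 30 = 39 left)
October 1 → November 1: 31 - 1 + 1 = 31 days (39 - 31 = 8 left)
November 1 + 8 = November 9, 2053

November 9, 2053


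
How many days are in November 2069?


Month: November (month 11)
November has 30 days

30 days


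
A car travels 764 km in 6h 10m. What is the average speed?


Distance: 764 km
Time: 6h 10m = 370 min = 370/60 = 37/6 hours
Speed = 764 ÷ (37/6) = 764 × 6 / 37 = 4584/37 ≈ 123.9 km/h

123.9 km/h


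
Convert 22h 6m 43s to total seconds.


Hours: 22 × 3600 = 79200
Minutes: 6 × 60 = 360
Seconds: 43
Total = 79200 + 360 + 43 = 79603

79603 seconds


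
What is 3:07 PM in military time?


Input: 3:07 PM
PM: 3 + 12 = 15

15:07


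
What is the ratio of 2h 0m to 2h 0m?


Duration 1: 120 minutes
Duration 2: 120 minutes
Ratio = 120:120
GCD = 120
Simplified = 1:1
As a decimal: 1/1 = 1.00

1:1 (1.00)


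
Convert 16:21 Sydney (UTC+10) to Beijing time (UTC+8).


14:21

Time difference = UTC+8 - UTC+10 = -2 hours
New hour = (16 -2) mod 24
= 14 mod 24 = 14
Minutes unchanged → 14:21


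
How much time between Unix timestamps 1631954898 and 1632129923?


175025 seconds (48.6 hours / 2.03 days)

Difference = 1632129923 - 1631954898 = 175025 seconds
In hours: 175025 / 3600 ≈ 48.6
In days: 175025 / 86400 ≈ 2.03


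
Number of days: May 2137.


Month: May (month 5)
May has 31 days

31 days


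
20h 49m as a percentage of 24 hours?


0.8674 (86.74%)

Total minutes: 20×60 + 49 = 1249
Day = 24×60 = 1440 minutes
Fraction = 1249/1440 ≈ 0.8674
As a percentage: 1249/1440 × 100 ≈ 86.74%


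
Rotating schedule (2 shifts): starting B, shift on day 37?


Shifts: A, B
Start: B (index 1)
Day 37: (1 + 37 - 1) mod 2
= 37 mod 2
= 1
Index 1 → shift B

Shift B


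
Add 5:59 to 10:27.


16:26

Start: 627 minutes from midnight
Add: 359 minutes
Total: 986 minutes
Hours: 986 ÷ 60 = 16 remainder 26


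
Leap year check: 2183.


No

Rules: divisible by 4 AND (not by 100 OR by 400)
2183 ÷ 4 = 545 remainder 3 → not divisible by 4
Not divisible by 4 → not a leap year


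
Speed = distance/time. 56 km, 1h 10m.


48.0 km/h

Distance: 56 km
Time: 1h 10m = 70 min = 70/60 = 7/6 hours
Speed = 56 ÷ (7/6) = 56 × 6 / 7 = 336/7 = 48.0 km/h


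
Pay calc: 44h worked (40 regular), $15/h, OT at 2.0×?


$720.00

Regular: 40h × $15 = $600.00
Overtime: 44 - 40 = 4h
OT pay: 4h × $15 × 2.0 = $120.00
Total = $600.00 + $120.00 = $720.00


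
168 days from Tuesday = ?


Tuesday

Start: Tuesday (index 1)
(1 + 168) mod 7
= 169 mod 7
= 1
Index 1 → Tuesday


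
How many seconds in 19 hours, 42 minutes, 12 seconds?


Hours: 19 × 3600 = 68400
Minutes: 42 × 60 = 2520
Seconds: 12
Total = 68400 + 2520 + 12 = 70932

70932 seconds


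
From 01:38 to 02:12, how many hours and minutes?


0h 34m

End time in minutes: 2×60 + 12 = 132
Start time in minutes: 1×60 + 38 = 98
Difference = 132 - 98 = 34 minutes
= 0 hours 34 minutes


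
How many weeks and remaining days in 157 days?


22 weeks 3 days

Weeks: 157 ÷ 7 = 22 remainder 3


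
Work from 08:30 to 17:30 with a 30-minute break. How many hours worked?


8h 30m (510 minutes)

Total time = (17×60+30) - (8×60+30)
= 1050 - 510 = 540 min
Minus break: 540 - 30 = 510 min
= 8h 30m


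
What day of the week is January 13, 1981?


Tuesday

Zeller's congruence:
q=13, m=13, k=80, j=19
h = (13 + ⌊13×14/5⌋ + 80 + ⌊80/4⌋ + ⌊19/4⌋ - 2×19) mod 7
= (13 + 36 + 80 + 20 + 4 - 38) mod 7
= 115 mod 7 = 3
h=3 → Tuesday


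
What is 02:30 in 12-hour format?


Hour: 2
2 < 12 → AM

2:30 AM


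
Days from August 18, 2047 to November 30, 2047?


From August 18, 2047 to November 30, 2047
Rest of August 2047: 31 - 18 = 13
Full months: September 30, October 31
Days into November 2047: 30
Total = 13 + 30 + 31 + 30 = 104 days

104 days


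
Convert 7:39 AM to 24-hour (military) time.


Input: 7:39 AM
AM hour stays: 7

07:39


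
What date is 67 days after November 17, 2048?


January 23, 2049

Start: November 17, 2048
Add 67 days
November 17 → December 1: 30 - 17 + 1 = 14 days (67 - 14 = 53 left)
December 1 → January 1: 31 - 1 + 1 = 31 days (53 - 31 = 22 left)
January 1 + 22 = January 23, 2049


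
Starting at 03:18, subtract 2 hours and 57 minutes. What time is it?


Start: 198 minutes from midnight
Subtract: 177 minutes
Remaining: 198 - 177 = 21
Hours: 0, Minutes: 21

00:21


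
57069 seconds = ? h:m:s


Hours: 57069 ÷ 3600 = 15 remainder 3069
Minutes: 3069 ÷ 60 = 51 remainder 9
Seconds: 9

15h 51m 9s


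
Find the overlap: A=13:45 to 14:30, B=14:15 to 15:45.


Meeting A: 825-870 (in minutes from midnight)
Meeting B: 855-945
Overlap start = max(825, 855) = 855
Overlap end = min(870, 945) = 870
Overlap = max(0, 870 - 855) = 15 min

15 minutes


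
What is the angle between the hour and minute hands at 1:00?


Hour hand = 1×30 + 0×0.5 = 30.0°
Minute hand = 0×6 = 0°
Difference = |30.0 - 0| = 30.0°

30.0°


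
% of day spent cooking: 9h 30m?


39.6%

Time: 570 minutes
Day: 1440 minutes
Percentage = (570/1440) × 100 ≈ 39.6%


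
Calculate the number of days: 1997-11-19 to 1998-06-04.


197 days

From November 19, 1997 to June 4, 1998
Rest of November 1997: 30 - 19 = 11
Full months: December 31, January 31, February 1998 28, March 31, April 30, May 31
Days into June 1998: 4
Total = 11 + 31 + 31 + 28 + 31 + 30 + 31 + 4 = 197 days


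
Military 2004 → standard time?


Hour: 20
20 - 12 = 8 → PM

8:04 PM


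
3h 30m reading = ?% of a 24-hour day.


Time: 210 minutes
Day: 1440 minutes
Percentage = (210/1440) × 100 ≈ 14.6%

14.6%


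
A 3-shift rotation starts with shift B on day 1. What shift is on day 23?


Shift C

Shifts: A, B, C
Start: B (index 1)
Day 23: (1 + 23 - 1) mod 3
= 23 mod 3
= 2
Index 2 → shift C


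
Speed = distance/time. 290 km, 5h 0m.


58.0 km/h

Distance: 290 km
Time: 5 hours
Speed = 290 / 5 = 58.0 km/h


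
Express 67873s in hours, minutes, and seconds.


18h 51m 13s

Hours: 67873 ÷ 3600 = 18 remainder 3073
Minutes: 3073 ÷ 60 = 51 remainder 13
Seconds: 13


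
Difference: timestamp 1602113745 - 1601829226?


284519 seconds (79.0 hours / 3.29 days)

Difference = 1602113745 - 1601829226 = 284519 seconds
In hours: 284519 / 3600 ≈ 79.0
In days: 284519 / 86400 ≈ 3.29


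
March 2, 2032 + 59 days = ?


April 30, 2032

Start: March 2, 2032
Add 59 days
March 2 → April 1: 31 - 2 + 1 = 30 days (59 - 30 = 29 left)
April 1 + 29 = April 30, 2032


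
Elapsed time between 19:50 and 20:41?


End time in minutes: 20×60 + 41 = 1241
Start time in minutes: 19×60 + 50 = 1190
Difference = 1241 - 1190 = 51 minutes
= 0 hours 51 minutes

0h 51m


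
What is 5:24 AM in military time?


05:24

Input: 5:24 AM
AM hour stays: 5


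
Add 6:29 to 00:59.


07:28

Start: 59 minutes from midnight
Add: 389 minutes
Total: 448 minutes
Hours: 448 ÷ 60 = 7 remainder 28


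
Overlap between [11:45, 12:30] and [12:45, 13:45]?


Meeting A: 705-750 (in minutes from midnight)
Meeting B: 765-825
Overlap start = max(705, 765) = 765
Overlap end = min(750, 825) = 750
Overlap = max(0, 750 - 765) = 0 min

0 minutes


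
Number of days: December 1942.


31 days

Month: December (month 12)
December has 31 days


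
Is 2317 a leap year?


No

Rules: divisible by 4 AND (not by 100 OR by 400)
2317 ÷ 4 = 579 remainder 1 → not divisible by 4
Not divisible by 4 → not a leap year


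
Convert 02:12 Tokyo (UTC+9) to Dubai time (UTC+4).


21:12 (previous day)

Time difference = UTC+4 - UTC+9 = -5 hours
New hour = (2 -5) mod 24
= -3 mod 24 = 21
Minutes unchanged → 21:12; -3 < 0 → previous day


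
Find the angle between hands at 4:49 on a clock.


Hour hand = 4×30 + 49×0.5 = 144.5°
Minute hand = 49×6 = 294°
Difference = |144.5 - 294| = 149.5°

149.5°


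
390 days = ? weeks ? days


Weeks: 390 ÷ 7 = 55 remainder 5

55 weeks 5 days


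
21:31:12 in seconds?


Hours: 21 × 3600 = 75600
Minutes: 31 × 60 = 1860
Seconds: 12
Total = 75600 + 1860 + 12 = 77472

77472 seconds


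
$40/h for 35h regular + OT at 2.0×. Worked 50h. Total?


Regular: 35h × $40 = $1400.00
Overtime: 50 - 35 = 15h
OT pay: 15h × $40 × 2.0 = $1200.00
Total = $1400.00 + $1200.00 = $2600.00

$2600.00


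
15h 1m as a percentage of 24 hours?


0.6257 (62.57%)

Total minutes: 15×60 + 1 = 901
Day = 24×60 = 1440 minutes
Fraction = 901/1440 ≈ 0.6257
As a percentage: 901/1440 × 100 ≈ 62.57%


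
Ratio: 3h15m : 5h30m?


13:22 (0.59)

Duration 1: 195 minutes
Duration 2: 330 minutes
Ratio = 195:330
GCD = 15
Simplified = 13:22
As a decimal: 13/22 ≈ 0.59


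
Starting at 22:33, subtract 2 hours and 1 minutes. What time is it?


Start: 1353 minutes from midnight
Subtract: 121 minutes
Remaining: 1353 - 121 = 1232
Hours: 20, Minutes: 32

20:32


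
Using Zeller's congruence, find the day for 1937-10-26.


Zeller's congruence:
q=26, m=10, k=37, j=19
h = (26 + ⌊13×11/5⌋ + 37 + ⌊37/4⌋ + ⌊19/4⌋ - 2×19) mod 7
= (26 + 28 + 37 + 9 + 4 - 38) mod 7
= 66 mod 7 = 3
h=3 → Tuesday

Tuesday


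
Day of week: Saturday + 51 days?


Monday

Start: Saturday (index 5)
(5 + 51) mod 7
= 56 mod 7
= 0
Index 0 → Monday


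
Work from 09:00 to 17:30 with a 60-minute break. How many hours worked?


7h 30m (450 minutes)

Total time = (17×60+30) - (9×60+0)
= 1050 - 540 = 510 min
Minus break: 510 - 60 = 450 min
= 7h 30m


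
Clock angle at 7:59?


114.5°

Hour hand = 7×30 + 59×0.5 = 239.5°
Minute hand = 59×6 = 354°
Difference = |239.5 - 354| = 114.5°


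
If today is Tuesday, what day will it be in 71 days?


Start: Tuesday (index 1)
(1 + 71) mod 7
= 72 mod 7
= 2
Index 2 → Wednesday

Wednesday


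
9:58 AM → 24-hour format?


09:58

Input: 9:58 AM
AM hour stays: 9


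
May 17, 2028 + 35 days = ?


June 21, 2028

Start: May 17, 2028
Add 35 days
May 17 → June 1: 31 - 17 + 1 = 15 days (35 - 15 = 20 left)
June 1 + 20 = June 21, 2028


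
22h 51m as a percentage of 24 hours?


Total minutes: 22×60 + 51 = 1371
Day = 24×60 = 1440 minutes
Fraction = 1371/1440 ≈ 0.9521
As a percentage: 1371/1440 × 100 ≈ 95.21%

0.9521 (95.21%)


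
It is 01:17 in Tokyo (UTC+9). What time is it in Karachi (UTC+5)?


Time difference = UTC+5 - UTC+9 = -4 hours
New hour = (1 -4) mod 24
= -3 mod 24 = 21
Minutes unchanged → 21:17; -3 < 0 → previous day

21:17 (previous day)


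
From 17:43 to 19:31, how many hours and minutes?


End time in minutes: 19×60 + 31 = 1171
Start time in minutes: 17×60 + 43 = 1063
Difference = 1171 - 1063 = 108 minutes
= 1 hours 48 minutes

1h 48m


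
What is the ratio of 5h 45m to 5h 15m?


Duration 1: 345 minutes
Duration 2: 315 minutes
Ratio = 345:315
GCD = 15
Simplified = 23:21
As a decimal: 23/21 ≈ 1.10

23:21 (1.10)


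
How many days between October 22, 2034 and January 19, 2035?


89 days

From October 22, 2034 to January 19, 2035
Rest of October 2034: 31 - 22 = 9
Full months: November 30, December 31
Days into January 2035: 19
Total = 9 + 30 + 31 + 19 = 89 days


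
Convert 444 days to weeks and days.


63 weeks 3 days

Weeks: 444 ÷ 7 = 63 remainder 3


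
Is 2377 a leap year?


No

Rules: divisible by 4 AND (not by 100 OR by 400)
2377 ÷ 4 = 594 remainder 1 → not divisible by 4
Not divisible by 4 → not a leap year


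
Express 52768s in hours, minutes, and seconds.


14h 39m 28s

Hours: 52768 ÷ 3600 = 14 remainder 2368
Minutes: 2368 ÷ 60 = 39 remainder 28
Seconds: 28


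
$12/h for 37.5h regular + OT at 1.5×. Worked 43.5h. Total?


Regular: 37.5h × $12 = $450.00
Overtime: 43.5 - 37.5 = 6.0h
OT pay: 6.0h × $12 × 1.5 = $108.00
Total = $450.00 + $108.00 = $558.00

$558.00


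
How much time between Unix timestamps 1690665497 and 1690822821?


157324 seconds (43.7 hours / 1.82 days)

Difference = 1690822821 - 1690665497 = 157324 seconds
In hours: 157324 / 3600 ≈ 43.7
In days: 157324 / 86400 ≈ 1.82


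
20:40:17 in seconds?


74417 seconds

Hours: 20 × 3600 = 72000
Minutes: 40 × 60 = 2400
Seconds: 17
Total = 72000 + 2400 + 17 = 74417


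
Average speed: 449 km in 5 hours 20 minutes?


Distance: 449 km
Time: 5h 20m = 320 min = 320/60 = 16/3 hours
Speed = 449 ÷ (16/3) = 449 × 3 / 16 = 1347/16 ≈ 84.2 km/h

84.2 km/h


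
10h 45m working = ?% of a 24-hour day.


44.8%

Time: 645 minutes
Day: 1440 minutes
Percentage = (645/1440) × 100 ≈ 44.8%


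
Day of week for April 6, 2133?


Zeller's congruence:
q=6, m=4, k=33, j=21
h = (6 + ⌊13×5/5⌋ + 33 + ⌊33/4⌋ + ⌊21/4⌋ - 2×21) mod 7
= (6 + 13 + 33 + 8 + 5 - 42) mod 7
= 23 mod 7 = 2
h=2 → Monday

Monday


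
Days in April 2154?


Month: April (month 4)
April has 30 days

30 days


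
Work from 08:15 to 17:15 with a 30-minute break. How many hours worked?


Total time = (17×60+15) - (8×60+15)
= 1035 - 495 = 540 min
Minus break: 540 - 30 = 510 min
= 8h 30m

8h 30m (510 minutes)


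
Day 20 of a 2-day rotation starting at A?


Shift B

Shifts: A, B
Start: A (index 0)
Day 20: (0 + 20 - 1) mod 2
= 19 mod 2
= 1
Index 1 → shift B


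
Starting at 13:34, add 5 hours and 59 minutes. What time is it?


19:33

Start: 814 minutes from midnight
Add: 359 minutes
Total: 1173 minutes
Hours: 1173 ÷ 60 = 19 remainder 33


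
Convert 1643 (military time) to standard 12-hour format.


Hour: 16
16 - 12 = 4 → PM

4:43 PM


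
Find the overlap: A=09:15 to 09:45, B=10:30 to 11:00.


0 minutes

Meeting A: 555-585 (in minutes from midnight)
Meeting B: 630-660
Overlap start = max(555, 630) = 630
Overlap end = min(585, 660) = 585
Overlap = max(0, 585 - 630) = 0 min


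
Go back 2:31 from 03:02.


Start: 182 minutes from midnight
Subtract: 151 minutes
Remaining: 182 - 151 = 31
Hours: 0, Minutes: 31

00:31


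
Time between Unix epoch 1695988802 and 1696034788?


45986 seconds (12.8 hours / 0.53 days)

Difference = 1696034788 - 1695988802 = 45986 seconds
In hours: 45986 / 3600 ≈ 12.8
In days: 45986 / 86400 ≈ 0.53


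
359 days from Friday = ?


Start: Friday (index 4)
(4 + 359) mod 7
= 363 mod 7
= 6
Index 6 → Sunday

Sunday


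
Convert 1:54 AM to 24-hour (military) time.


01:54

Input: 1:54 AM
AM hour stays: 1


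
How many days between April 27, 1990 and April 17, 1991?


355 days

From April 27, 1990 to April 17, 1991
Rest of April 1990: 30 - 27 = 3
Full months: May 31, June 30, July 31, August 31, September 30, October 31, November 30, December 31, January 31, February 1991 28, March 31
Days into April 1991: 17
Total = 3 + 31 + 30 + 31 + 31 + 30 + 31 + 30 + 31 + 31 + 28 + 31 + 17 = 355 days


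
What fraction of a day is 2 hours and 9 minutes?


Total minutes: 2×60 + 9 = 129
Day = 24×60 = 1440 minutes
Fraction = 129/1440 ≈ 0.0896
As a percentage: 129/1440 × 100 ≈ 8.96%

0.0896 (8.96%)


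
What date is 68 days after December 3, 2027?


February 9, 2028

Start: December 3, 2027
Add 68 days
December 3 → January 1: 31 - 3 + 1 = 29 days (68 - 29 = 39 left)
January 1 → February 1: 31 - 1 + 1 = 31 days (39 - 31 = 8 left)
February 1 + 8 = February 9, 2028


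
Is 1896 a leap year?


Rules: divisible by 4 AND (not by 100 OR by 400)
1896 ÷ 4 = 474 exactly → divisible by 4
1896 ÷ 100 = 18 remainder 96 → not divisible by 100
Divisible by 4 but not by 100 → leap year

Yes


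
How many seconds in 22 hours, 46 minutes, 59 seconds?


Hours: 22 × 3600 = 79200
Minutes: 46 × 60 = 2760
Seconds: 59
Total = 79200 + 2760 + 59 = 82019

82019 seconds


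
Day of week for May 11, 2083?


Tuesday

Zeller's congruence:
q=11, m=5, k=83, j=20
h = (11 + ⌊13×6/5⌋ + 83 + ⌊83/4⌋ + ⌊20/4⌋ - 2×20) mod 7
= (11 + 15 + 83 + 20 + 5 - 40) mod 7
= 94 mod 7 = 3
h=3 → Tuesday


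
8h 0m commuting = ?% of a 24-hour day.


Time: 480 minutes
Day: 1440 minutes
Percentage = (480/1440) × 100 ≈ 33.3%

33.3%


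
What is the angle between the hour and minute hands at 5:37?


Hour hand = 5×30 + 37×0.5 = 168.5°
Minute hand = 37×6 = 222°
Difference = |168.5 - 222| = 53.5°

53.5°


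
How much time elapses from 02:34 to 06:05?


3h 31m

End time in minutes: 6×60 + 5 = 365
Start time in minutes: 2×60 + 34 = 154
Difference = 365 - 154 = 211 minutes
= 3 hours 31 minutes


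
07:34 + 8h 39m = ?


Start: 454 minutes from midnight
Add: 519 minutes
Total: 973 minutes
Hours: 973 ÷ 60 = 16 remainder 13

16:13


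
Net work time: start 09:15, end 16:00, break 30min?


6h 15m (375 minutes)

Total time = (16×60+0) - (9×60+15)
= 960 - 555 = 405 min
Minus break: 405 - 30 = 375 min
= 6h 15m


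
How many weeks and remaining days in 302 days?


43 weeks 1 days

Weeks: 302 ÷ 7 = 43 remainder 1


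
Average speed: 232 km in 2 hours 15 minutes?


Distance: 232 km
Time: 2h 15m = 135 min = 135/60 = 9/4 hours
Speed = 232 ÷ (9/4) = 232 × 4 / 9 = 928/9 ≈ 103.1 km/h

103.1 km/h


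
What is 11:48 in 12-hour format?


Hour: 11
11 < 12 → AM

11:48 AM


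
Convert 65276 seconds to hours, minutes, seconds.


Hours: 65276 ÷ 3600 = 18 remainder 476
Minutes: 476 ÷ 60 = 7 remainder 56
Seconds: 56

18h 7m 56s


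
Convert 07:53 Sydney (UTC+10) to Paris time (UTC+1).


Time difference = UTC+1 - UTC+10 = -9 hours
New hour = (7 -9) mod 24
= -2 mod 24 = 22
Minutes unchanged → 22:53; -2 < 0 → previous day

22:53 (previous day)


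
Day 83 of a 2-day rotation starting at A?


Shift A

Shifts: A, B
Start: A (index 0)
Day 83: (0 + 83 - 1) mod 2
= 82 mod 2
= 0
Index 0 → shift A


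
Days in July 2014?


31 days

Month: July (month 7)
July has 31 days


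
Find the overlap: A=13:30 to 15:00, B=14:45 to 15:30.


15 minutes

Meeting A: 810-900 (in minutes from midnight)
Meeting B: 885-930
Overlap start = max(810, 885) = 885
Overlap end = min(900, 930) = 900
Overlap = max(0, 900 - 885) = 15 min


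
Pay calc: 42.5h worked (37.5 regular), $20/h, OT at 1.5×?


Regular: 37.5h × $20 = $750.00
Overtime: 42.5 - 37.5 = 5.0h
OT pay: 5.0h × $20 × 1.5 = $150.00
Total = $750.00 + $150.00 = $900.00

$900.00


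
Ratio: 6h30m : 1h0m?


13:2 (6.50)

Duration 1: 390 minutes
Duration 2: 60 minutes
Ratio = 390:60
GCD = 30
Simplified = 13:2
As a decimal: 13/2 = 6.50


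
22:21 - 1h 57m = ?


Start: 1341 minutes from midnight
Subtract: 117 minutes
Remaining: 1341 - 117 = 1224
Hours: 20, Minutes: 24

20:24


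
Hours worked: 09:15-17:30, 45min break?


7h 30m (450 minutes)

Total time = (17×60+30) - (9×60+15)
= 1050 - 555 = 495 min
Minus break: 495 - 45 = 450 min
= 7h 30m


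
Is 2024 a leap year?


Rules: divisible by 4 AND (not by 100 OR by 400)
2024 ÷ 4 = 506 exactly → divisible by 4
2024 ÷ 100 = 20 remainder 24 → not divisible by 100
Divisible by 4 but not by 100 → leap year

Yes


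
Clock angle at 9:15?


172.5°

Hour hand = 9×30 + 15×0.5 = 277.5°
Minute hand = 15×6 = 90°
Difference = |277.5 - 90| = 187.5°
Since > 180°: 360 - 187.5 = 172.5°


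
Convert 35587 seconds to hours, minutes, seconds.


Hours: 35587 ÷ 3600 = 9 remainder 3187
Minutes: 3187 ÷ 60 = 53 remainder 7
Seconds: 7

9h 53m 7s


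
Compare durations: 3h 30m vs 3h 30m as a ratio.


1:1 (1.00)

Duration 1: 210 minutes
Duration 2: 210 minutes
Ratio = 210:210
GCD = 210
Simplified = 1:1
As a decimal: 1/1 = 1.00


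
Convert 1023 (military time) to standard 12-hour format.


10:23 AM

Hour: 10
10 < 12 → AM


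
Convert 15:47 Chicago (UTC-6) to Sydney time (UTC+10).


Time difference = UTC+10 - UTC-6 = +16 hours
New hour = (15 + 16) mod 24
= 31 mod 24 = 7
Minutes unchanged → 07:47; 31 ≥ 24 → next day

07:47 (next day)


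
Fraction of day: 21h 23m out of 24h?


Total minutes: 21×60 + 23 = 1283
Day = 24×60 = 1440 minutes
Fraction = 1283/1440 ≈ 0.8910
As a percentage: 1283/1440 × 100 ≈ 89.10%

0.8910 (89.10%)


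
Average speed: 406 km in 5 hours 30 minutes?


73.8 km/h

Distance: 406 km
Time: 5h 30m = 330 min = 330/60 = 11/2 hours
Speed = 406 ÷ (11/2) = 406 × 2 / 11 = 812/11 ≈ 73.8 km/h


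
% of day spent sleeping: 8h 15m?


Time: 495 minutes
Day: 1440 minutes
Percentage = (495/1440) × 100 ≈ 34.4%

34.4%


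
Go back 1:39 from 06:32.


04:53

Start: 392 minutes from midnight
Subtract: 99 minutes
Remaining: 392 - 99 = 293
Hours: 4, Minutes: 53


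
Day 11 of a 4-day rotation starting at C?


Shift A

Shifts: A, B, C, D
Start: C (index 2)
Day 11: (2 + 11 - 1) mod 4
= 12 mod 4
= 0
Index 0 → shift A


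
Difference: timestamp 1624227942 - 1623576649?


Difference = 1624227942 - 1623576649 = 651293 seconds
In hours: 651293 / 3600 ≈ 180.9
In days: 651293 / 86400 ≈ 7.54

651293 seconds (180.9 hours / 7.54 days)


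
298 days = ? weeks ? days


Weeks: 298 ÷ 7 = 42 remainder 4

42 weeks 4 days


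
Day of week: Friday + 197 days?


Saturday

Start: Friday (index 4)
(4 + 197) mod 7
= 201 mod 7
= 5
Index 5 → Saturday


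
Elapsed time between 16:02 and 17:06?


1h 4m

End time in minutes: 17×60 + 6 = 1026
Start time in minutes: 16×60 + 2 = 962
Difference = 1026 - 962 = 64 minutes
= 1 hours 4 minutes


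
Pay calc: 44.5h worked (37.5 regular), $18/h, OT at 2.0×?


$927.00

Regular: 37.5h × $18 = $675.00
Overtime: 44.5 - 37.5 = 7.0h
OT pay: 7.0h × $18 × 2.0 = $252.00
Total = $675.00 + $252.00 = $927.00


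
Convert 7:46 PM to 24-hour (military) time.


19:46

Input: 7:46 PM
PM: 7 + 12 = 19


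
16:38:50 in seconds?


59930 seconds

Hours: 16 × 3600 = 57600
Minutes: 38 × 60 = 2280
Seconds: 50
Total = 57600 + 2280 + 50 = 59930


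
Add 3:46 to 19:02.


Start: 1142 minutes from midnight
Add: 226 minutes
Total: 1368 minutes
Hours: 1368 ÷ 60 = 22 remainder 48

22:48


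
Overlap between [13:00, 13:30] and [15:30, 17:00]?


0 minutes

Meeting A: 780-810 (in minutes from midnight)
Meeting B: 930-1020
Overlap start = max(780, 930) = 930
Overlap end = min(810, 1020) = 810
Overlap = max(0, 810 - 930) = 0 min


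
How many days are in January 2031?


31 days

Month: January (month 1)
January has 31 days


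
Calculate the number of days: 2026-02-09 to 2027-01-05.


From February 9, 2026 to January 5, 2027
Rest of February 2026: 28 - 9 = 19
Full months: March 31, April 30, May 31, June 30, July 31, August 31, September 30, October 31, November 30, December 31
Days into January 2027: 5
Total = 19 + 31 + 30 + 31 + 30 + 31 + 31 + 30 + 31 + 30 + 31 + 5 = 330 days

330 days


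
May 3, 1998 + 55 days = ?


Start: May 3, 1998
Add 55 days
May 3 → June 1: 31 - 3 + 1 = 29 days (55 - 29 = 26 left)
June 1 + 26 = June 27, 1998

June 27, 1998


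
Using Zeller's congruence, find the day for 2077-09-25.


Saturday

Zeller's congruence:
q=25, m=9, k=77, j=20
h = (25 + ⌊13×10/5⌋ + 77 + ⌊77/4⌋ + ⌊20/4⌋ - 2×20) mod 7
= (25 + 26 + 77 + 19 + 5 - 40) mod 7
= 112 mod 7 = 0
h=0 → Saturday


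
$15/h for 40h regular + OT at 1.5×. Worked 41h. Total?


$622.50

Regular: 40h × $15 = $600.00
Overtime: 41 - 40 = 1h
OT pay: 1h × $15 × 1.5 = $22.50
Total = $600.00 + $22.50 = $622.50


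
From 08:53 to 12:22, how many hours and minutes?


End time in minutes: 12×60 + 22 = 742
Start time in minutes: 8×60 + 53 = 533
Difference = 742 - 533 = 209 minutes
= 3 hours 29 minutes

3h 29m


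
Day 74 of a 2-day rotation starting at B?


Shifts: A, B
Start: B (index 1)
Day 74: (1 + 74 - 1) mod 2
= 74 mod 2
= 0
Index 0 → shift A

Shift A


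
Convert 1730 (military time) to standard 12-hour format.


Hour: 17
17 - 12 = 5 → PM

5:30 PM


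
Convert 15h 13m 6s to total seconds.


Hours: 15 × 3600 = 54000
Minutes: 13 × 60 = 780
Seconds: 6
Total = 54000 + 780 + 6 = 54786

54786 seconds


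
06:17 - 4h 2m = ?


Start: 377 minutes from midnight
Subtract: 242 minutes
Remaining: 377 - 242 = 135
Hours: 2, Minutes: 15

02:15


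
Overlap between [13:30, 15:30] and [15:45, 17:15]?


0 minutes

Meeting A: 810-930 (in minutes from midnight)
Meeting B: 945-1035
Overlap start = max(810, 945) = 945
Overlap end = min(930, 1035) = 930
Overlap = max(0, 930 - 945) = 0 min


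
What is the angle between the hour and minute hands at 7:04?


Hour hand = 7×30 + 4×0.5 = 212.0°
Minute hand = 4×6 = 24°
Difference = |212.0 - 24| = 188.0°
Since > 180°: 360 - 188.0 = 172.0°

172.0°


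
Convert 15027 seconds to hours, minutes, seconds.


Hours: 15027 ÷ 3600 = 4 remainder 627
Minutes: 627 ÷ 60 = 10 remainder 27
Seconds: 27

4h 10m 27s


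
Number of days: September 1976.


Month: September (month 9)
September has 30 days

30 days


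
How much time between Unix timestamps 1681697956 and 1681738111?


Difference = 1681738111 - 1681697956 = 40155 seconds
In hours: 40155 / 3600 ≈ 11.2
In days: 40155 / 86400 ≈ 0.46

40155 seconds (11.2 hours / 0.46 days)


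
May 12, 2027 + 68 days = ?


July 19, 2027

Start: May 12, 2027
Add 68 days
May 12 → June 1: 31 - 12 + 1 = 20 days (68 - 20 = 48 left)
June 1 → July 1: 30 - 1 + 1 = 30 days (48 - 30 = 18 left)
July 1 + 18 = July 19, 2027


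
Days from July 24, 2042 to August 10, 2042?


17 days

From July 24, 2042 to August 10, 2042
Rest of July 2042: 31 - 24 = 7
Days into August 2042: 10
Total = 7 + 10 = 17 days


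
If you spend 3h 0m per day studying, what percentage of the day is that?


Time: 180 minutes
Day: 1440 minutes
Percentage = (180/1440) × 100 = 12.5%

12.5%


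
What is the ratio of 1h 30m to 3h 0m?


Duration 1: 90 minutes
Duration 2: 180 minutes
Ratio = 90:180
GCD = 90
Simplified = 1:2
As a decimal: 1/2 = 0.50

1:2 (0.50)


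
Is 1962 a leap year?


No

Rules: divisible by 4 AND (not by 100 OR by 400)
1962 ÷ 4 = 490 remainder 2 → not divisible by 4
Not divisible by 4 → not a leap year


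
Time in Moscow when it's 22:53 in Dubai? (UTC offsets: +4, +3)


Time difference = UTC+3 - UTC+4 = -1 hours
New hour = (22 -1) mod 24
= 21 mod 24 = 21
Minutes unchanged → 21:53

21:53


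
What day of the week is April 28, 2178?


Tuesday

Zeller's congruence:
q=28, m=4, k=78, j=21
h = (28 + ⌊13×5/5⌋ + 78 + ⌊78/4⌋ + ⌊21/4⌋ - 2×21) mod 7
= (28 + 13 + 78 + 19 + 5 - 42) mod 7
= 101 mod 7 = 3
h=3 → Tuesday


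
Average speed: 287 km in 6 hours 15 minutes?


45.9 km/h

Distance: 287 km
Time: 6h 15m = 375 min = 375/60 = 25/4 hours
Speed = 287 ÷ (25/4) = 287 × 4 / 25 = 1148/25 ≈ 45.9 km/h


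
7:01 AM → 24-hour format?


07:01

Input: 7:01 AM
AM hour stays: 7


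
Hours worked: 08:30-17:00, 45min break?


7h 45m (465 minutes)

Total time = (17×60+0) - (8×60+30)
= 1020 - 510 = 510 min
Minus break: 510 - 45 = 465 min
= 7h 45m


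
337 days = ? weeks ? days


Weeks: 337 ÷ 7 = 48 remainder 1

48 weeks 1 days


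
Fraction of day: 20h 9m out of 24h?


0.8396 (83.96%)

Total minutes: 20×60 + 9 = 1209
Day = 24×60 = 1440 minutes
Fraction = 1209/1440 ≈ 0.8396
As a percentage: 1209/1440 × 100 ≈ 83.96%


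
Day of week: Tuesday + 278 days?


Start: Tuesday (index 1)
(1 + 278) mod 7
= 279 mod 7
= 6
Index 6 → Sunday

Sunday


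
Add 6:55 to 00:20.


07:15

Start: 20 minutes from midnight
Add: 415 minutes
Total: 435 minutes
Hours: 435 ÷ 60 = 7 remainder 15


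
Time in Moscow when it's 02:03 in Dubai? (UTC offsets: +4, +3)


Time difference = UTC+3 - UTC+4 = -1 hours
New hour = (2 -1) mod 24
= 1 mod 24 = 1
Minutes unchanged → 01:03

01:03


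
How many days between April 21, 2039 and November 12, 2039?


From April 21, 2039 to November 12, 2039
Rest of April 2039: 30 - 21 = 9
Full months: May 31, June 30, July 31, August 31, September 30, October 31
Days into November 2039: 12
Total = 9 + 31 + 30 + 31 + 31 + 30 + 31 + 12 = 205 days

205 days


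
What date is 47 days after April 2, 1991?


Start: April 2, 1991
Add 47 days
April 2 → May 1: 30 - 2 + 1 = 29 days (47 - 29 = 18 left)
May 1 + 18 = May 19, 1991

May 19, 1991


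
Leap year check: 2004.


Yes

Rules: divisible by 4 AND (not by 100 OR by 400)
2004 ÷ 4 = 501 exactly → divisible by 4
2004 ÷ 100 = 20 remainder 4 → not divisible by 100
Divisible by 4 but not by 100 → leap year


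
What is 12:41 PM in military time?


12:41

Input: 12:41 PM
12 PM → 12 (noon)


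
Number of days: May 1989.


Month: May (month 5)
May has 31 days

31 days


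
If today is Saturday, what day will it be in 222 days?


Thursday

Start: Saturday (index 5)
(5 + 222) mod 7
= 227 mod 7
= 3
Index 3 → Thursday


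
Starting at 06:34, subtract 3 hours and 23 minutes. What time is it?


03:11

Start: 394 minutes from midnight
Subtract: 203 minutes
Remaining: 394 - 203 = 191
Hours: 3, Minutes: 11


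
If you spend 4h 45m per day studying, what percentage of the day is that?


19.8%

Time: 285 minutes
Day: 1440 minutes
Percentage = (285/1440) × 100 ≈ 19.8%


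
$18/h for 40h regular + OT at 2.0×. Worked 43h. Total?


$828.00

Regular: 40h × $18 = $720.00
Overtime: 43 - 40 = 3h
OT pay: 3h × $18 × 2.0 = $108.00
Total = $720.00 + $108.00 = $828.00
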